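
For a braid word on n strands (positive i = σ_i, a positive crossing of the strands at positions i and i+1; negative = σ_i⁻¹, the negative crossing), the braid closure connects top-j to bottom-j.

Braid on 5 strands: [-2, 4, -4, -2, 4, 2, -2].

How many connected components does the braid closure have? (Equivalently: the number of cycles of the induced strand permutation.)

Track the strand permutation on 5 strands, starting from identity.
  step 1: s2^-1 swaps positions 2,3 -> [1 3 2 4 5]
  step 2: s4 swaps positions 4,5 -> [1 3 2 5 4]
  step 3: s4^-1 swaps positions 4,5 -> [1 3 2 4 5]
  step 4: s2^-1 swaps positions 2,3 -> [1 2 3 4 5]
  step 5: s4 swaps positions 4,5 -> [1 2 3 5 4]
  step 6: s2 swaps positions 2,3 -> [1 3 2 5 4]
  step 7: s2^-1 swaps positions 2,3 -> [1 2 3 5 4]
Final permutation (position -> original strand): [1 2 3 5 4]
Closure components = cycle count of this permutation = 4.

Answer: 4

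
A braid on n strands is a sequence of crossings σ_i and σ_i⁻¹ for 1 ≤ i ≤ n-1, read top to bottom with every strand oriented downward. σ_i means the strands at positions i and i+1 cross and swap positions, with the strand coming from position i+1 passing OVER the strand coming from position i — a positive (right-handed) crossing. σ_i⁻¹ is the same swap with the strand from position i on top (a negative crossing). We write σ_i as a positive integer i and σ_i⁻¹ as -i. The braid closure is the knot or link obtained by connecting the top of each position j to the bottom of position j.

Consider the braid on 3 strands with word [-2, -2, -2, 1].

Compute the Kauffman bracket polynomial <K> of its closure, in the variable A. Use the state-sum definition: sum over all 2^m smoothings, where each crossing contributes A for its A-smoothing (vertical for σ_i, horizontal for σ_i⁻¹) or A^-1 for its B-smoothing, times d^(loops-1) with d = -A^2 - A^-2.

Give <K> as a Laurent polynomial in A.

Braid: s2^-1 s2^-1 s2^-1 s1 on 3 strands, 4 crossings.
Writhe w = (#positive) - (#negative) = 1 - 3 = -2.
State-sum expansion of <K>. There are 2^4 = 16 states.
Smooth each crossing (0=||, 1=⌣⌢); contribution A^(Σ sign_k(1-2s_k)) * d^(L-1).
  state 0000: A-exp=-2, loops=3, term = A^-2 * d^2
  state 0001: A-exp=-4, loops=2, term = A^-4 * d^1
  state 0010: A-exp=+0, loops=2, term = A^0 * d^1
  state 0011: A-exp=-2, loops=1, term = A^-2 * d^0
  state 0100: A-exp=+0, loops=2, term = A^0 * d^1
  state 0101: A-exp=-2, loops=1, term = A^-2 * d^0
  state 0110: A-exp=+2, loops=3, term = A^2 * d^2
  state 0111: A-exp=+0, loops=2, term = A^0 * d^1
  state 1000: A-exp=+0, loops=2, term = A^0 * d^1
  state 1001: A-exp=-2, loops=1, term = A^-2 * d^0
  state 1010: A-exp=+2, loops=3, term = A^2 * d^2
  state 1011: A-exp=+0, loops=2, term = A^0 * d^1
  state 1100: A-exp=+2, loops=3, term = A^2 * d^2
  state 1101: A-exp=+0, loops=2, term = A^0 * d^1
  state 1110: A-exp=+4, loops=4, term = A^4 * d^3
  state 1111: A-exp=+2, loops=3, term = A^2 * d^2
Collect the terms by A-exponent (count of states per loop number):
Powers of d = -A^2 - A^-2: d^2 = A^4 + 2 + A^-4; d^3 = -A^6 - 3*A^2 - 3*A^-2 - A^-6.
  A^4 * (d^3) = -A^10 - 3*A^6 - 3*A^2 - A^-2
  A^2 * (4*d^2) = 4*A^6 + 8*A^2 + 4*A^-2
  A^0 * (6*d) = -6*A^2 - 6*A^-2
  A^-2 * (3 + d^2) = A^2 + 5*A^-2 + A^-6
  A^-4 * (d) = -A^-2 - A^-6
Summing the groups: <K> = -A^10 + A^6 + A^-2

Answer: -A^10 + A^6 + A^-2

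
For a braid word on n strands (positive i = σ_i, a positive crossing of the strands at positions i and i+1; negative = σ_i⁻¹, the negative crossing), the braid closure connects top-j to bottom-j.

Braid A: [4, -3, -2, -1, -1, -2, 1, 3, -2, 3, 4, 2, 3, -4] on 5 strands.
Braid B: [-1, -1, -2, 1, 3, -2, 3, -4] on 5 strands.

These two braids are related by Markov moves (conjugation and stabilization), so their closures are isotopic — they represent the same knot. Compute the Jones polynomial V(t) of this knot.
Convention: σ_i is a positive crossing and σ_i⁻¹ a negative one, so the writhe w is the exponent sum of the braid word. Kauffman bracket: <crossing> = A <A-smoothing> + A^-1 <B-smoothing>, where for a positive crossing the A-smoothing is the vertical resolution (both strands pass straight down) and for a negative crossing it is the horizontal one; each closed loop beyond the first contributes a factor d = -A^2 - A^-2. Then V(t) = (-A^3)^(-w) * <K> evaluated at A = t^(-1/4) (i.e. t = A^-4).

Markov-equivalent braids have isotopic closures, hence identical knot invariants. Strip the Markov moves from each word to reach a common short braid β, then compute V(t) once on β.
Braid A: s4 s3^-1 s2^-1 s1^-1 s1^-1 s2^-1 s1 s3 s2^-1 s3 s4 s2 s3 s4^-1 on 5 strands reduces by inverse Markov moves (closure unchanged at each step):
  Deconjugate: the word is γ·β·γ⁻¹ with γ = s4 s3^-1 (prefix) and γ⁻¹ = s3 s4^-1 (suffix); strip both.
  Deconjugate: the word is γ·β·γ⁻¹ with γ = s2^-1 (prefix) and γ⁻¹ = s2 (suffix); strip both.
  Destabilize: the word has the form β·s4 where s4 occurs only as the final letter (β ∈ B_4); drop it and the last strand → 4 strands.
Reduced to β = s1^-1 s1^-1 s2^-1 s1 s3 s2^-1 s3 on 4 strands, 7 crossings.
Braid B: s1^-1 s1^-1 s2^-1 s1 s3 s2^-1 s3 s4^-1 on 5 strands reduces by inverse Markov moves (closure unchanged at each step):
  Destabilize: the word has the form β·s4^-1 where s4^-1 occurs only as the final letter (β ∈ B_4); drop it and the last strand → 4 strands.
Reduced to β = s1^-1 s1^-1 s2^-1 s1 s3 s2^-1 s3 on 4 strands, 7 crossings.
Both give the same β = s1^-1 s1^-1 s2^-1 s1 s3 s2^-1 s3 on 4 strands, so one state sum suffices:
Braid: s1^-1 s1^-1 s2^-1 s1 s3 s2^-1 s3 on 4 strands, 7 crossings.
Writhe w = (#positive) - (#negative) = 3 - 4 = -1.
State-sum expansion of <K>. There are 2^7 = 128 states.
Each crossing splits two ways (0=vertical, 1=horizontal). The state's weight is A^(#A-smoothings - #B-smoothings) * d^(loops - 1).
Tabulate the states by total A-exponent and number of loops L (A-exp: L × count):
  A^7: L=4 ×1
  A^5: L=3 ×7
  A^3: L=2 ×17, L=4 ×4
  A^1: L=1 ×14, L=3 ×20, L=5 ×1
  A^-1: L=2 ×27, L=4 ×8
  A^-3: L=1 ×5, L=3 ×15, L=5 ×1
  A^-5: L=2 ×4, L=4 ×3
  A^-7: L=3 ×1
Each group contributes A^e * Σ count * d^(L-1):
Powers of d = -A^2 - A^-2: d^2 = A^4 + 2 + A^-4; d^3 = -A^6 - 3*A^2 - 3*A^-2 - A^-6; d^4 = A^8 + 4*A^4 + 6 + 4*A^-4 + A^-8.
  A^7 * (d^3) = -A^13 - 3*A^9 - 3*A^5 - A
  A^5 * (7*d^2) = 7*A^9 + 14*A^5 + 7*A
  A^3 * (17*d + 4*d^3) = -4*A^9 - 29*A^5 - 29*A - 4*A^-3
  A^1 * (14 + 20*d^2 + d^4) = A^9 + 24*A^5 + 60*A + 24*A^-3 + A^-7
  A^-1 * (27*d + 8*d^3) = -8*A^5 - 51*A - 51*A^-3 - 8*A^-7
  A^-3 * (5 + 15*d^2 + d^4) = A^5 + 19*A + 41*A^-3 + 19*A^-7 + A^-11
  A^-5 * (4*d + 3*d^3) = -3*A - 13*A^-3 - 13*A^-7 - 3*A^-11
  A^-7 * (d^2) = A^-3 + 2*A^-7 + A^-11
Summing the groups: <K> = -A^13 + A^9 - A^5 + 2*A - 2*A^-3 + A^-7 - A^-11
Normalise by the writhe: (-A^3)^(-w) = (-A^3)^(1) = -A^3, so f(A) = -A^3 * <K> = A^16 - A^12 + A^8 - 2*A^4 + 2 - A^-4 + A^-8.
Substitute A = t^(-1/4), i.e. A^e → t^(-e/4): V(t) = t^2 - t + 2 - 2*t^-1 + t^-2 - t^-3 + t^-4

Answer: t^2 - t + 2 - 2*t^-1 + t^-2 - t^-3 + t^-4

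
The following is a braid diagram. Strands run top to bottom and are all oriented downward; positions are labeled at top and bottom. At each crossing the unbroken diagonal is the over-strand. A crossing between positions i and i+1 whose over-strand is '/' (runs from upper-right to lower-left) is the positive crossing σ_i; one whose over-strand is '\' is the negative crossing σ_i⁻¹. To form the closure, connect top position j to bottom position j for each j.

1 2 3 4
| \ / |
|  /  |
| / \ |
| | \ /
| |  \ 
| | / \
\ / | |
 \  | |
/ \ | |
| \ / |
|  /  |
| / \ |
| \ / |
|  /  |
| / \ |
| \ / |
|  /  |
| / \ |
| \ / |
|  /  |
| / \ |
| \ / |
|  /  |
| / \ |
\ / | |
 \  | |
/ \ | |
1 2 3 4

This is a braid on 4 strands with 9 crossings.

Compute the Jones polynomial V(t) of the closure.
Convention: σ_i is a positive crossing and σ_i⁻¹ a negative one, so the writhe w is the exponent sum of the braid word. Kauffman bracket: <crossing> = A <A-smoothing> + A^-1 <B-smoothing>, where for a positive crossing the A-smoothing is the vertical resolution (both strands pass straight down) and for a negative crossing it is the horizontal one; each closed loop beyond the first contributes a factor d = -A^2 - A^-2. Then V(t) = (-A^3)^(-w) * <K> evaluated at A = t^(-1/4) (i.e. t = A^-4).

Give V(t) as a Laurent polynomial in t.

Reading the diagram top to bottom ('/'-over between positions i,i+1 = s_i, '\'-over = s_i^-1): braid word = s2 s3^-1 s1^-1 s2 s2 s2 s2 s2 s1^-1.
Braid: s2 s3^-1 s1^-1 s2 s2 s2 s2 s2 s1^-1 on 4 strands, 9 crossings.
Writhe w = (#positive) - (#negative) = 6 - 3 = 3.
Enumerate smoothing states for the bracket polynomial. There are 2^9 = 512 states.
Smooth each crossing (0=||, 1=⌣⌢); contribution A^(Σ sign_k(1-2s_k)) * d^(L-1).
Tabulate the states by total A-exponent and number of loops L (A-exp: L × count):
  A^9: L=3 ×1
  A^7: L=2 ×8, L=4 ×1
  A^5: L=1 ×17, L=3 ×19
  A^3: L=2 ×63, L=4 ×21
  A^1: L=3 ×111, L=5 ×15
  A^-1: L=4 ×120, L=6 ×6
  A^-3: L=5 ×83, L=7 ×1
  A^-5: L=6 ×36
  A^-7: L=7 ×9
  A^-9: L=8 ×1
Each group contributes A^e * Σ count * d^(L-1):
Powers of d = -A^2 - A^-2: d^2 = A^4 + 2 + A^-4; d^3 = -A^6 - 3*A^2 - 3*A^-2 - A^-6; d^4 = A^8 + 4*A^4 + 6 + 4*A^-4 + A^-8; d^5 = -A^10 - 5*A^6 - 10*A^2 - 10*A^-2 - 5*A^-6 - A^-10; d^6 = A^12 + 6*A^8 + 15*A^4 + 20 + 15*A^-4 + 6*A^-8 + A^-12; d^7 = -A^14 - 7*A^10 - 21*A^6 - 35*A^2 - 35*A^-2 - 21*A^-6 - 7*A^-10 - A^-14.
  A^9 * (d^2) = A^13 + 2*A^9 + A^5
  A^7 * (8*d + d^3) = -A^13 - 11*A^9 - 11*A^5 - A
  A^5 * (17 + 19*d^2) = 19*A^9 + 55*A^5 + 19*A
  A^3 * (63*d + 21*d^3) = -21*A^9 - 126*A^5 - 126*A - 21*A^-3
  A^1 * (111*d^2 + 15*d^4) = 15*A^9 + 171*A^5 + 312*A + 171*A^-3 + 15*A^-7
  A^-1 * (120*d^3 + 6*d^5) = -6*A^9 - 150*A^5 - 420*A - 420*A^-3 - 150*A^-7 - 6*A^-11
  A^-3 * (83*d^4 + d^6) = A^9 + 89*A^5 + 347*A + 518*A^-3 + 347*A^-7 + 89*A^-11 + A^-15
  A^-5 * (36*d^5) = -36*A^5 - 180*A - 360*A^-3 - 360*A^-7 - 180*A^-11 - 36*A^-15
  A^-7 * (9*d^6) = 9*A^5 + 54*A + 135*A^-3 + 180*A^-7 + 135*A^-11 + 54*A^-15 + 9*A^-19
  A^-9 * (d^7) = -A^5 - 7*A - 21*A^-3 - 35*A^-7 - 35*A^-11 - 21*A^-15 - 7*A^-19 - A^-23
Summing the groups: <K> = -A^9 + A^5 - 2*A + 2*A^-3 - 3*A^-7 + 3*A^-11 - 2*A^-15 + 2*A^-19 - A^-23
Normalise by the writhe: (-A^3)^(-w) = (-A^3)^(-3) = -A^-9, so f(A) = -A^-9 * <K> = 1 - A^-4 + 2*A^-8 - 2*A^-12 + 3*A^-16 - 3*A^-20 + 2*A^-24 - 2*A^-28 + A^-32.
Substitute A = t^(-1/4), i.e. A^e → t^(-e/4): V(t) = t^8 - 2*t^7 + 2*t^6 - 3*t^5 + 3*t^4 - 2*t^3 + 2*t^2 - t + 1

Answer: t^8 - 2*t^7 + 2*t^6 - 3*t^5 + 3*t^4 - 2*t^3 + 2*t^2 - t + 1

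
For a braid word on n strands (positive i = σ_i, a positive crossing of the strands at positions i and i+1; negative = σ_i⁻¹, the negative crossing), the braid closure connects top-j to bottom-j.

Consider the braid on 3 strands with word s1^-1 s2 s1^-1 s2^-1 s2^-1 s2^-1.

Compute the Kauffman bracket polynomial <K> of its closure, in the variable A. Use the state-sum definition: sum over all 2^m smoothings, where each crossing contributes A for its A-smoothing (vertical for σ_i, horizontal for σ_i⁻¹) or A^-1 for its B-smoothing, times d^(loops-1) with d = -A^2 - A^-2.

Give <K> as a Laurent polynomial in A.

Braid: s1^-1 s2 s1^-1 s2^-1 s2^-1 s2^-1 on 3 strands, 6 crossings.
Writhe w = (#positive) - (#negative) = 1 - 5 = -4.
State-sum expansion of <K>. There are 2^6 = 64 states.
For each crossing: s=0 is the vertical smoothing, s=1 horizontal. Crossing k contributes A^(sign_k * (1 - 2*s_k)); loop factor d = -A^2 - A^-2.
Tabulate the states by total A-exponent and number of loops L (A-exp: L × count):
  A^6: L=4 ×1
  A^4: L=3 ×6
  A^2: L=2 ×12, L=4 ×3
  A^0: L=1 ×9, L=3 ×10, L=5 ×1
  A^-2: L=2 ×12, L=4 ×3
  A^-4: L=1 ×2, L=3 ×4
  A^-6: L=2 ×1
Each group contributes A^e * Σ count * d^(L-1):
Powers of d = -A^2 - A^-2: d^2 = A^4 + 2 + A^-4; d^3 = -A^6 - 3*A^2 - 3*A^-2 - A^-6; d^4 = A^8 + 4*A^4 + 6 + 4*A^-4 + A^-8.
  A^6 * (d^3) = -A^12 - 3*A^8 - 3*A^4 - 1
  A^4 * (6*d^2) = 6*A^8 + 12*A^4 + 6
  A^2 * (12*d + 3*d^3) = -3*A^8 - 21*A^4 - 21 - 3*A^-4
  A^0 * (9 + 10*d^2 + d^4) = A^8 + 14*A^4 + 35 + 14*A^-4 + A^-8
  A^-2 * (12*d + 3*d^3) = -3*A^4 - 21 - 21*A^-4 - 3*A^-8
  A^-4 * (2 + 4*d^2) = 4 + 10*A^-4 + 4*A^-8
  A^-6 * (d) = -A^-4 - A^-8
Summing the groups: <K> = -A^12 + A^8 - A^4 + 2 - A^-4 + A^-8

Answer: -A^12 + A^8 - A^4 + 2 - A^-4 + A^-8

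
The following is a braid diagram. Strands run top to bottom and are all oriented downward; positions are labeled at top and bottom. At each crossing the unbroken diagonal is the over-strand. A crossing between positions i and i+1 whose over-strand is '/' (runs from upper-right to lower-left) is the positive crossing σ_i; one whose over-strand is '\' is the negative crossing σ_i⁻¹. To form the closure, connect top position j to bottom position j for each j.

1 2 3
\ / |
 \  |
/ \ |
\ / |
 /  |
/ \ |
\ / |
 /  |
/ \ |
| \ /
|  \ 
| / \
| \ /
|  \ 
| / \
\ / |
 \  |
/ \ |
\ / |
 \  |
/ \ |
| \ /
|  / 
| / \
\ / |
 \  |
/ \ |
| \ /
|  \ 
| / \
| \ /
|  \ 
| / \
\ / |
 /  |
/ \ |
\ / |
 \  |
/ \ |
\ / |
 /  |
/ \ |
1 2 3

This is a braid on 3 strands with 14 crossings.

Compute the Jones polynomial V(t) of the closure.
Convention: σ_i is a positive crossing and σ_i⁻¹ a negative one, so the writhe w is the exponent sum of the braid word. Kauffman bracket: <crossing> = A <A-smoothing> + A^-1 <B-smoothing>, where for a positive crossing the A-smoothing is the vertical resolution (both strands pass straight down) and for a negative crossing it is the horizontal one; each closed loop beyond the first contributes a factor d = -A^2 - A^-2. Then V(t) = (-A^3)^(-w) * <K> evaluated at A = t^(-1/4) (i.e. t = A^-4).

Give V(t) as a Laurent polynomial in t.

-1 + 4*t^-1 - 5*t^-2 + 7*t^-3 - 7*t^-4 + 6*t^-5 - 5*t^-6 + 3*t^-7 - t^-8

Derivation:
Reading the diagram top to bottom ('/'-over between positions i,i+1 = s_i, '\'-over = s_i^-1): braid word = s1^-1 s1 s1 s2^-1 s2^-1 s1^-1 s1^-1 s2 s1^-1 s2^-1 s2^-1 s1 s1^-1 s1.
The presented braid s1^-1 s1 s1 s2^-1 s2^-1 s1^-1 s1^-1 s2 s1^-1 s2^-1 s2^-1 s1 s1^-1 s1 on 3 strands reduces by inverse Markov moves (closure unchanged at each step):
  Deconjugate: the word is γ·β·γ⁻¹ with γ = s1^-1 s1 (prefix) and γ⁻¹ = s1^-1 s1 (suffix); strip both.
Reduced to β = s1 s2^-1 s2^-1 s1^-1 s1^-1 s2 s1^-1 s2^-1 s2^-1 s1 on 3 strands, 10 crossings.
Compute on β:
Braid: s1 s2^-1 s2^-1 s1^-1 s1^-1 s2 s1^-1 s2^-1 s2^-1 s1 on 3 strands, 10 crossings.
Writhe w = (#positive) - (#negative) = 3 - 7 = -4.
Computing the Kauffman bracket via state sum. There are 2^10 = 1024 states.
Each crossing splits two ways (0=vertical, 1=horizontal). The state's weight is A^(#A-smoothings - #B-smoothings) * d^(loops - 1).
Tabulate the states by total A-exponent and number of loops L (A-exp: L × count):
  A^10: L=6 ×1
  A^8: L=5 ×10
  A^6: L=4 ×43, L=6 ×2
  A^4: L=3 ×98, L=5 ×22
  A^2: L=2 ×118, L=4 ×88, L=6 ×4
  A^0: L=1 ×60, L=3 ×162, L=5 ×30
  A^-2: L=2 ×128, L=4 ×79, L=6 ×3
  A^-4: L=1 ×23, L=3 ×84, L=5 ×13
  A^-6: L=2 ×27, L=4 ×18
  A^-8: L=1 ×2, L=3 ×8
  A^-10: L=2 ×1
Each group contributes A^e * Σ count * d^(L-1):
Powers of d = -A^2 - A^-2: d^2 = A^4 + 2 + A^-4; d^3 = -A^6 - 3*A^2 - 3*A^-2 - A^-6; d^4 = A^8 + 4*A^4 + 6 + 4*A^-4 + A^-8; d^5 = -A^10 - 5*A^6 - 10*A^2 - 10*A^-2 - 5*A^-6 - A^-10.
  A^10 * (d^5) = -A^20 - 5*A^16 - 10*A^12 - 10*A^8 - 5*A^4 - 1
  A^8 * (10*d^4) = 10*A^16 + 40*A^12 + 60*A^8 + 40*A^4 + 10
  A^6 * (43*d^3 + 2*d^5) = -2*A^16 - 53*A^12 - 149*A^8 - 149*A^4 - 53 - 2*A^-4
  A^4 * (98*d^2 + 22*d^4) = 22*A^12 + 186*A^8 + 328*A^4 + 186 + 22*A^-4
  A^2 * (118*d + 88*d^3 + 4*d^5) = -4*A^12 - 108*A^8 - 422*A^4 - 422 - 108*A^-4 - 4*A^-8
  A^0 * (60 + 162*d^2 + 30*d^4) = 30*A^8 + 282*A^4 + 564 + 282*A^-4 + 30*A^-8
  A^-2 * (128*d + 79*d^3 + 3*d^5) = -3*A^8 - 94*A^4 - 395 - 395*A^-4 - 94*A^-8 - 3*A^-12
  A^-4 * (23 + 84*d^2 + 13*d^4) = 13*A^4 + 136 + 269*A^-4 + 136*A^-8 + 13*A^-12
  A^-6 * (27*d + 18*d^3) = -18 - 81*A^-4 - 81*A^-8 - 18*A^-12
  A^-8 * (2 + 8*d^2) = 8*A^-4 + 18*A^-8 + 8*A^-12
  A^-10 * (d) = -A^-8 - A^-12
Summing the groups: <K> = -A^20 + 3*A^16 - 5*A^12 + 6*A^8 - 7*A^4 + 7 - 5*A^-4 + 4*A^-8 - A^-12
Normalise by the writhe: (-A^3)^(-w) = (-A^3)^(4) = A^12, so f(A) = A^12 * <K> = -A^32 + 3*A^28 - 5*A^24 + 6*A^20 - 7*A^16 + 7*A^12 - 5*A^8 + 4*A^4 - 1.
Substitute A = t^(-1/4), i.e. A^e → t^(-e/4): V(t) = -1 + 4*t^-1 - 5*t^-2 + 7*t^-3 - 7*t^-4 + 6*t^-5 - 5*t^-6 + 3*t^-7 - t^-8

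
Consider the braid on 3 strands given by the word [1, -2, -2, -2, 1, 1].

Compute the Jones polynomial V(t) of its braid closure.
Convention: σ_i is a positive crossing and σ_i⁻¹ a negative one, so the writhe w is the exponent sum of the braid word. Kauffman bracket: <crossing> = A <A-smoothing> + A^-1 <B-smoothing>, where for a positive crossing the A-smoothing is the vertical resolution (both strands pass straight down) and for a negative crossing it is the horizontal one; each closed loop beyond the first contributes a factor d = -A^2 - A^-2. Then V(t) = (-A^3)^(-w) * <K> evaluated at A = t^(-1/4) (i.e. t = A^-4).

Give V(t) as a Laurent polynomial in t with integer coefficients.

Braid: s1 s2^-1 s2^-1 s2^-1 s1 s1 on 3 strands, 6 crossings.
Writhe w = (#positive) - (#negative) = 3 - 3 = 0.
Computing the Kauffman bracket via state sum. There are 2^6 = 64 states.
Smooth each crossing (0=||, 1=⌣⌢); contribution A^(Σ sign_k(1-2s_k)) * d^(L-1).
Tabulate the states by total A-exponent and number of loops L (A-exp: L × count):
  A^6: L=4 ×1
  A^4: L=3 ×6
  A^2: L=2 ×12, L=4 ×3
  A^0: L=1 ×9, L=3 ×10, L=5 ×1
  A^-2: L=2 ×12, L=4 ×3
  A^-4: L=3 ×6
  A^-6: L=4 ×1
Each group contributes A^e * Σ count * d^(L-1):
Powers of d = -A^2 - A^-2: d^2 = A^4 + 2 + A^-4; d^3 = -A^6 - 3*A^2 - 3*A^-2 - A^-6; d^4 = A^8 + 4*A^4 + 6 + 4*A^-4 + A^-8.
  A^6 * (d^3) = -A^12 - 3*A^8 - 3*A^4 - 1
  A^4 * (6*d^2) = 6*A^8 + 12*A^4 + 6
  A^2 * (12*d + 3*d^3) = -3*A^8 - 21*A^4 - 21 - 3*A^-4
  A^0 * (9 + 10*d^2 + d^4) = A^8 + 14*A^4 + 35 + 14*A^-4 + A^-8
  A^-2 * (12*d + 3*d^3) = -3*A^4 - 21 - 21*A^-4 - 3*A^-8
  A^-4 * (6*d^2) = 6 + 12*A^-4 + 6*A^-8
  A^-6 * (d^3) = -1 - 3*A^-4 - 3*A^-8 - A^-12
Summing the groups: <K> = -A^12 + A^8 - A^4 + 3 - A^-4 + A^-8 - A^-12
Normalise by the writhe: (-A^3)^(-w) = (-A^3)^(0) = 1, so f(A) = 1 * <K> = -A^12 + A^8 - A^4 + 3 - A^-4 + A^-8 - A^-12.
Substitute A = t^(-1/4), i.e. A^e → t^(-e/4): V(t) = -t^3 + t^2 - t + 3 - t^-1 + t^-2 - t^-3

Answer: -t^3 + t^2 - t + 3 - t^-1 + t^-2 - t^-3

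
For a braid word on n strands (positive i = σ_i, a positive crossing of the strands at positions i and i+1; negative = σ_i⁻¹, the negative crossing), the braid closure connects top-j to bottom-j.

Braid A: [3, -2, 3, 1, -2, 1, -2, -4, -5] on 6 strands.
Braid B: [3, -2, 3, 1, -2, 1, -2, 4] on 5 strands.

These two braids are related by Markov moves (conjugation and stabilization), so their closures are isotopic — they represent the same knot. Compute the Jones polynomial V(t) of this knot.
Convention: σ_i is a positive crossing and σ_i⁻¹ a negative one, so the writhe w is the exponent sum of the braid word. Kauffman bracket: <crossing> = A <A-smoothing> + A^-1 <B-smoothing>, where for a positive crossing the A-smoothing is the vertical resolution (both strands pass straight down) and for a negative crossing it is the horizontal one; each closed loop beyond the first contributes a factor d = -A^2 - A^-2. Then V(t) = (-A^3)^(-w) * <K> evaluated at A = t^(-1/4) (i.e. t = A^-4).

t^4 - 2*t^3 + 3*t^2 - 4*t + 4 - 3*t^-1 + 3*t^-2 - t^-3

Derivation:
Markov-equivalent braids have isotopic closures, hence identical knot invariants. Strip the Markov moves from each word to reach a common short braid β, then compute V(t) once on β.
Braid A: s3 s2^-1 s3 s1 s2^-1 s1 s2^-1 s4^-1 s5^-1 on 6 strands reduces by inverse Markov moves (closure unchanged at each step):
  Destabilize: the word has the form β·s5^-1 where s5^-1 occurs only as the final letter (β ∈ B_5); drop it and the last strand → 5 strands.
  Destabilize: the word has the form β·s4^-1 where s4^-1 occurs only as the final letter (β ∈ B_4); drop it and the last strand → 4 strands.
Reduced to β = s3 s2^-1 s3 s1 s2^-1 s1 s2^-1 on 4 strands, 7 crossings.
Braid B: s3 s2^-1 s3 s1 s2^-1 s1 s2^-1 s4 on 5 strands reduces by inverse Markov moves (closure unchanged at each step):
  Destabilize: the word has the form β·s4 where s4 occurs only as the final letter (β ∈ B_4); drop it and the last strand → 4 strands.
Reduced to β = s3 s2^-1 s3 s1 s2^-1 s1 s2^-1 on 4 strands, 7 crossings.
Both give the same β = s3 s2^-1 s3 s1 s2^-1 s1 s2^-1 on 4 strands, so one state sum suffices:
Braid: s3 s2^-1 s3 s1 s2^-1 s1 s2^-1 on 4 strands, 7 crossings.
Writhe w = (#positive) - (#negative) = 4 - 3 = 1.
Enumerate smoothing states for the bracket polynomial. There are 2^7 = 128 states.
Smooth each crossing (0=||, 1=⌣⌢); contribution A^(Σ sign_k(1-2s_k)) * d^(L-1).
Tabulate the states by total A-exponent and number of loops L (A-exp: L × count):
  A^7: L=5 ×1
  A^5: L=4 ×7
  A^3: L=3 ×21
  A^1: L=2 ×32, L=4 ×3
  A^-1: L=1 ×21, L=3 ×14
  A^-3: L=2 ×19, L=4 ×2
  A^-5: L=3 ×7
  A^-7: L=4 ×1
Each group contributes A^e * Σ count * d^(L-1):
Powers of d = -A^2 - A^-2: d^2 = A^4 + 2 + A^-4; d^3 = -A^6 - 3*A^2 - 3*A^-2 - A^-6; d^4 = A^8 + 4*A^4 + 6 + 4*A^-4 + A^-8.
  A^7 * (d^4) = A^15 + 4*A^11 + 6*A^7 + 4*A^3 + A^-1
  A^5 * (7*d^3) = -7*A^11 - 21*A^7 - 21*A^3 - 7*A^-1
  A^3 * (21*d^2) = 21*A^7 + 42*A^3 + 21*A^-1
  A^1 * (32*d + 3*d^3) = -3*A^7 - 41*A^3 - 41*A^-1 - 3*A^-5
  A^-1 * (21 + 14*d^2) = 14*A^3 + 49*A^-1 + 14*A^-5
  A^-3 * (19*d + 2*d^3) = -2*A^3 - 25*A^-1 - 25*A^-5 - 2*A^-9
  A^-5 * (7*d^2) = 7*A^-1 + 14*A^-5 + 7*A^-9
  A^-7 * (d^3) = -A^-1 - 3*A^-5 - 3*A^-9 - A^-13
Summing the groups: <K> = A^15 - 3*A^11 + 3*A^7 - 4*A^3 + 4*A^-1 - 3*A^-5 + 2*A^-9 - A^-13
Normalise by the writhe: (-A^3)^(-w) = (-A^3)^(-1) = -A^-3, so f(A) = -A^-3 * <K> = -A^12 + 3*A^8 - 3*A^4 + 4 - 4*A^-4 + 3*A^-8 - 2*A^-12 + A^-16.
Substitute A = t^(-1/4), i.e. A^e → t^(-e/4): V(t) = t^4 - 2*t^3 + 3*t^2 - 4*t + 4 - 3*t^-1 + 3*t^-2 - t^-3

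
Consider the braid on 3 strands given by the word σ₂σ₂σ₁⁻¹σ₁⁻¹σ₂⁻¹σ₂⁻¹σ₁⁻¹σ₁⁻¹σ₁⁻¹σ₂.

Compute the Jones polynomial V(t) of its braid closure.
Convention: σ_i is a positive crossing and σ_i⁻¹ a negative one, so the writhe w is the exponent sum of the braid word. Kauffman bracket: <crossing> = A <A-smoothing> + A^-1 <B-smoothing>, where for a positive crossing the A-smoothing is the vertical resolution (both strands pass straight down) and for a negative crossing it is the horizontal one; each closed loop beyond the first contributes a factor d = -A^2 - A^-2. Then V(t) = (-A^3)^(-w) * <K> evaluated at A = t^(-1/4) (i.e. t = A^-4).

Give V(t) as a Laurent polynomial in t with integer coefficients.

-1 + 3*t^-1 - 4*t^-2 + 6*t^-3 - 5*t^-4 + 5*t^-5 - 4*t^-6 + 2*t^-7 - t^-8

Derivation:
Braid: s2 s2 s1^-1 s1^-1 s2^-1 s2^-1 s1^-1 s1^-1 s1^-1 s2 on 3 strands, 10 crossings.
Writhe w = (#positive) - (#negative) = 3 - 7 = -4.
Computing the Kauffman bracket via state sum. There are 2^10 = 1024 states.
Smooth each crossing (0=||, 1=⌣⌢); contribution A^(Σ sign_k(1-2s_k)) * d^(L-1).
Tabulate the states by total A-exponent and number of loops L (A-exp: L × count):
  A^10: L=6 ×1
  A^8: L=5 ×10
  A^6: L=4 ×41, L=6 ×4
  A^4: L=3 ×87, L=5 ×32, L=7 ×1
  A^2: L=2 ×97, L=4 ×100, L=6 ×13
  A^0: L=1 ×46, L=3 ×152, L=5 ×52, L=7 ×2
  A^-2: L=2 ×103, L=4 ×96, L=6 ×11
  A^-4: L=1 ×15, L=3 ×79, L=5 ×26
  A^-6: L=2 ×18, L=4 ×26, L=6 ×1
  A^-8: L=3 ×8, L=5 ×2
  A^-10: L=4 ×1
Each group contributes A^e * Σ count * d^(L-1):
Powers of d = -A^2 - A^-2: d^2 = A^4 + 2 + A^-4; d^3 = -A^6 - 3*A^2 - 3*A^-2 - A^-6; d^4 = A^8 + 4*A^4 + 6 + 4*A^-4 + A^-8; d^5 = -A^10 - 5*A^6 - 10*A^2 - 10*A^-2 - 5*A^-6 - A^-10; d^6 = A^12 + 6*A^8 + 15*A^4 + 20 + 15*A^-4 + 6*A^-8 + A^-12.
  A^10 * (d^5) = -A^20 - 5*A^16 - 10*A^12 - 10*A^8 - 5*A^4 - 1
  A^8 * (10*d^4) = 10*A^16 + 40*A^12 + 60*A^8 + 40*A^4 + 10
  A^6 * (41*d^3 + 4*d^5) = -4*A^16 - 61*A^12 - 163*A^8 - 163*A^4 - 61 - 4*A^-4
  A^4 * (87*d^2 + 32*d^4 + d^6) = A^16 + 38*A^12 + 230*A^8 + 386*A^4 + 230 + 38*A^-4 + A^-8
  A^2 * (97*d + 100*d^3 + 13*d^5) = -13*A^12 - 165*A^8 - 527*A^4 - 527 - 165*A^-4 - 13*A^-8
  A^0 * (46 + 152*d^2 + 52*d^4 + 2*d^6) = 2*A^12 + 64*A^8 + 390*A^4 + 702 + 390*A^-4 + 64*A^-8 + 2*A^-12
  A^-2 * (103*d + 96*d^3 + 11*d^5) = -11*A^8 - 151*A^4 - 501 - 501*A^-4 - 151*A^-8 - 11*A^-12
  A^-4 * (15 + 79*d^2 + 26*d^4) = 26*A^4 + 183 + 329*A^-4 + 183*A^-8 + 26*A^-12
  A^-6 * (18*d + 26*d^3 + d^5) = -A^4 - 31 - 106*A^-4 - 106*A^-8 - 31*A^-12 - A^-16
  A^-8 * (8*d^2 + 2*d^4) = 2 + 16*A^-4 + 28*A^-8 + 16*A^-12 + 2*A^-16
  A^-10 * (d^3) = -A^-4 - 3*A^-8 - 3*A^-12 - A^-16
Summing the groups: <K> = -A^20 + 2*A^16 - 4*A^12 + 5*A^8 - 5*A^4 + 6 - 4*A^-4 + 3*A^-8 - A^-12
Normalise by the writhe: (-A^3)^(-w) = (-A^3)^(4) = A^12, so f(A) = A^12 * <K> = -A^32 + 2*A^28 - 4*A^24 + 5*A^20 - 5*A^16 + 6*A^12 - 4*A^8 + 3*A^4 - 1.
Substitute A = t^(-1/4), i.e. A^e → t^(-e/4): V(t) = -1 + 3*t^-1 - 4*t^-2 + 6*t^-3 - 5*t^-4 + 5*t^-5 - 4*t^-6 + 2*t^-7 - t^-8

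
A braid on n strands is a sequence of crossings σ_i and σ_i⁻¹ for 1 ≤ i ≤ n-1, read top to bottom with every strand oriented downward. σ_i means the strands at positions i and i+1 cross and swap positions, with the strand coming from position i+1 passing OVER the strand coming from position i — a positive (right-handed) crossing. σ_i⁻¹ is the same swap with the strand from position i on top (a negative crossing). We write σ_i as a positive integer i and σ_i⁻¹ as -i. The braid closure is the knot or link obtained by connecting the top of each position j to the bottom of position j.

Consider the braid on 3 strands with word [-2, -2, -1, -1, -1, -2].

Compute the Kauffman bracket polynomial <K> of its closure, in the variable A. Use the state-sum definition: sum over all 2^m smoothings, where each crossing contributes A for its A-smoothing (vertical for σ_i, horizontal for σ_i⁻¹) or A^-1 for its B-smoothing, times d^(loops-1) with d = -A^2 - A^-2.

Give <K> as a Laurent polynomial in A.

Braid: s2^-1 s2^-1 s1^-1 s1^-1 s1^-1 s2^-1 on 3 strands, 6 crossings.
Writhe w = (#positive) - (#negative) = 0 - 6 = -6.
Enumerate smoothing states for the bracket polynomial. There are 2^6 = 64 states.
Each crossing splits two ways (0=vertical, 1=horizontal). The state's weight is A^(#A-smoothings - #B-smoothings) * d^(loops - 1).
Tabulate the states by total A-exponent and number of loops L (A-exp: L × count):
  A^6: L=5 ×1
  A^4: L=4 ×6
  A^2: L=3 ×15
  A^0: L=2 ×18, L=4 ×2
  A^-2: L=1 ×9, L=3 ×6
  A^-4: L=2 ×6
  A^-6: L=3 ×1
Each group contributes A^e * Σ count * d^(L-1):
Powers of d = -A^2 - A^-2: d^2 = A^4 + 2 + A^-4; d^3 = -A^6 - 3*A^2 - 3*A^-2 - A^-6; d^4 = A^8 + 4*A^4 + 6 + 4*A^-4 + A^-8.
  A^6 * (d^4) = A^14 + 4*A^10 + 6*A^6 + 4*A^2 + A^-2
  A^4 * (6*d^3) = -6*A^10 - 18*A^6 - 18*A^2 - 6*A^-2
  A^2 * (15*d^2) = 15*A^6 + 30*A^2 + 15*A^-2
  A^0 * (18*d + 2*d^3) = -2*A^6 - 24*A^2 - 24*A^-2 - 2*A^-6
  A^-2 * (9 + 6*d^2) = 6*A^2 + 21*A^-2 + 6*A^-6
  A^-4 * (6*d) = -6*A^-2 - 6*A^-6
  A^-6 * (d^2) = A^-2 + 2*A^-6 + A^-10
Summing the groups: <K> = A^14 - 2*A^10 + A^6 - 2*A^2 + 2*A^-2 + A^-10

Answer: A^14 - 2*A^10 + A^6 - 2*A^2 + 2*A^-2 + A^-10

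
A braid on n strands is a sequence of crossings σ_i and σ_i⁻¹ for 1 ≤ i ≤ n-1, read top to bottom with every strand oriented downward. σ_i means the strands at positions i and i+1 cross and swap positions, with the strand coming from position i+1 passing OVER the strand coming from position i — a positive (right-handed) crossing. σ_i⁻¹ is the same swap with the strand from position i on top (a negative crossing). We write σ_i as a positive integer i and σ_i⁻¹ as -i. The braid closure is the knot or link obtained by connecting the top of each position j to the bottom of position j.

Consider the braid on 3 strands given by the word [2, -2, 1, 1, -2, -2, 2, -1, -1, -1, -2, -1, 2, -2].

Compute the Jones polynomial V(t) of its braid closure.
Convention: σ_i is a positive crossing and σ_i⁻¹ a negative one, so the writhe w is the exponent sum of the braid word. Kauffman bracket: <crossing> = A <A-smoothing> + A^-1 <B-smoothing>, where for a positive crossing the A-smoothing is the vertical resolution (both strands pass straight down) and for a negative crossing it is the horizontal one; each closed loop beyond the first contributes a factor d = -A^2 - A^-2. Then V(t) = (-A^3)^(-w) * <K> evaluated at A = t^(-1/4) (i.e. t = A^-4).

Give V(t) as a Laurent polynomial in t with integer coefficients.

The presented braid s2 s2^-1 s1 s1 s2^-1 s2^-1 s2 s1^-1 s1^-1 s1^-1 s2^-1 s1^-1 s2 s2^-1 on 3 strands reduces by inverse Markov moves (closure unchanged at each step):
  Deconjugate: the word is γ·β·γ⁻¹ with γ = s2 s2^-1 (prefix) and γ⁻¹ = s2 s2^-1 (suffix); strip both.
  Deconjugate: the word is γ·β·γ⁻¹ with γ = s1 (prefix) and γ⁻¹ = s1^-1 (suffix); strip both.
Reduced to β = s1 s2^-1 s2^-1 s2 s1^-1 s1^-1 s1^-1 s2^-1 on 3 strands, 8 crossings.
Compute on β:
First cancel adjacent σ_i σ_i⁻¹ pairs (Reidemeister II — same braid, same closure): s1 s2^-1 s2^-1 s2 s1^-1 s1^-1 s1^-1 s2^-1 → s1 s2^-1 s1^-1 s1^-1 s1^-1 s2^-1.
Braid: s1 s2^-1 s1^-1 s1^-1 s1^-1 s2^-1 on 3 strands, 6 crossings.
Writhe w = (#positive) - (#negative) = 1 - 5 = -4.
Computing the Kauffman bracket via state sum. There are 2^6 = 64 states.
Each crossing splits two ways (0=vertical, 1=horizontal). The state's weight is A^(#A-smoothings - #B-smoothings) * d^(loops - 1).
Tabulate the states by total A-exponent and number of loops L (A-exp: L × count):
  A^6: L=4 ×1
  A^4: L=3 ×6
  A^2: L=2 ×12, L=4 ×3
  A^0: L=1 ×9, L=3 ×10, L=5 ×1
  A^-2: L=2 ×12, L=4 ×3
  A^-4: L=1 ×2, L=3 ×4
  A^-6: L=2 ×1
Each group contributes A^e * Σ count * d^(L-1):
Powers of d = -A^2 - A^-2: d^2 = A^4 + 2 + A^-4; d^3 = -A^6 - 3*A^2 - 3*A^-2 - A^-6; d^4 = A^8 + 4*A^4 + 6 + 4*A^-4 + A^-8.
  A^6 * (d^3) = -A^12 - 3*A^8 - 3*A^4 - 1
  A^4 * (6*d^2) = 6*A^8 + 12*A^4 + 6
  A^2 * (12*d + 3*d^3) = -3*A^8 - 21*A^4 - 21 - 3*A^-4
  A^0 * (9 + 10*d^2 + d^4) = A^8 + 14*A^4 + 35 + 14*A^-4 + A^-8
  A^-2 * (12*d + 3*d^3) = -3*A^4 - 21 - 21*A^-4 - 3*A^-8
  A^-4 * (2 + 4*d^2) = 4 + 10*A^-4 + 4*A^-8
  A^-6 * (d) = -A^-4 - A^-8
Summing the groups: <K> = -A^12 + A^8 - A^4 + 2 - A^-4 + A^-8
Normalise by the writhe: (-A^3)^(-w) = (-A^3)^(4) = A^12, so f(A) = A^12 * <K> = -A^24 + A^20 - A^16 + 2*A^12 - A^8 + A^4.
Substitute A = t^(-1/4), i.e. A^e → t^(-e/4): V(t) = t^-1 - t^-2 + 2*t^-3 - t^-4 + t^-5 - t^-6

Answer: t^-1 - t^-2 + 2*t^-3 - t^-4 + t^-5 - t^-6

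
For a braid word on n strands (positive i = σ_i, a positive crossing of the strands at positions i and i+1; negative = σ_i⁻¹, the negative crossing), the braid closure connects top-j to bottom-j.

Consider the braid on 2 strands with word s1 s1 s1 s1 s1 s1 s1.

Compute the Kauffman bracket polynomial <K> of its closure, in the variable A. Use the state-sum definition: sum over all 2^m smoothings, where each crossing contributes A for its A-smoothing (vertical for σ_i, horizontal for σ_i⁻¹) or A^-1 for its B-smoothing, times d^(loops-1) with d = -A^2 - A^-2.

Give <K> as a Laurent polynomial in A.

-A^9 - A + A^-3 - A^-7 + A^-11 - A^-15 + A^-19

Derivation:
Braid: s1 s1 s1 s1 s1 s1 s1 on 2 strands, 7 crossings.
Writhe w = (#positive) - (#negative) = 7 - 0 = 7.
State-sum expansion of <K>. There are 2^7 = 128 states.
Smooth each crossing (0=||, 1=⌣⌢); contribution A^(Σ sign_k(1-2s_k)) * d^(L-1).
Tabulate the states by total A-exponent and number of loops L (A-exp: L × count):
  A^7: L=2 ×1
  A^5: L=1 ×7
  A^3: L=2 ×21
  A^1: L=3 ×35
  A^-1: L=4 ×35
  A^-3: L=5 ×21
  A^-5: L=6 ×7
  A^-7: L=7 ×1
Each group contributes A^e * Σ count * d^(L-1):
Powers of d = -A^2 - A^-2: d^2 = A^4 + 2 + A^-4; d^3 = -A^6 - 3*A^2 - 3*A^-2 - A^-6; d^4 = A^8 + 4*A^4 + 6 + 4*A^-4 + A^-8; d^5 = -A^10 - 5*A^6 - 10*A^2 - 10*A^-2 - 5*A^-6 - A^-10; d^6 = A^12 + 6*A^8 + 15*A^4 + 20 + 15*A^-4 + 6*A^-8 + A^-12.
  A^7 * (d) = -A^9 - A^5
  A^5 * (7) = 7*A^5
  A^3 * (21*d) = -21*A^5 - 21*A
  A^1 * (35*d^2) = 35*A^5 + 70*A + 35*A^-3
  A^-1 * (35*d^3) = -35*A^5 - 105*A - 105*A^-3 - 35*A^-7
  A^-3 * (21*d^4) = 21*A^5 + 84*A + 126*A^-3 + 84*A^-7 + 21*A^-11
  A^-5 * (7*d^5) = -7*A^5 - 35*A - 70*A^-3 - 70*A^-7 - 35*A^-11 - 7*A^-15
  A^-7 * (d^6) = A^5 + 6*A + 15*A^-3 + 20*A^-7 + 15*A^-11 + 6*A^-15 + A^-19
Summing the groups: <K> = -A^9 - A + A^-3 - A^-7 + A^-11 - A^-15 + A^-19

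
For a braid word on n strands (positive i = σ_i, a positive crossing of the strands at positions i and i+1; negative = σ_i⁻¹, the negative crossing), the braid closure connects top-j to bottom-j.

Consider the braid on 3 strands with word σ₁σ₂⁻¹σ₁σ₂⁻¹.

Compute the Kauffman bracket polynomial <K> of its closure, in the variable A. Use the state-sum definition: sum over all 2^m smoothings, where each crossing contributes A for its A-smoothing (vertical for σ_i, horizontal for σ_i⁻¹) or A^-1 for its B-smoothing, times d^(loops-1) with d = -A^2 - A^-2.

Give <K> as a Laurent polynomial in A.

A^8 - A^4 + 1 - A^-4 + A^-8

Derivation:
Braid: s1 s2^-1 s1 s2^-1 on 3 strands, 4 crossings.
Writhe w = (#positive) - (#negative) = 2 - 2 = 0.
State-sum expansion of <K>. There are 2^4 = 16 states.
For each crossing: s=0 is the vertical smoothing, s=1 horizontal. Crossing k contributes A^(sign_k * (1 - 2*s_k)); loop factor d = -A^2 - A^-2.
  state 0000: A-exp=+0, loops=3, term = A^0 * d^2
  state 0001: A-exp=+2, loops=2, term = A^2 * d^1
  state 0010: A-exp=-2, loops=2, term = A^-2 * d^1
  state 0011: A-exp=+0, loops=1, term = A^0 * d^0
  state 0100: A-exp=+2, loops=2, term = A^2 * d^1
  state 0101: A-exp=+4, loops=3, term = A^4 * d^2
  state 0110: A-exp=+0, loops=1, term = A^0 * d^0
  state 0111: A-exp=+2, loops=2, term = A^2 * d^1
  state 1000: A-exp=-2, loops=2, term = A^-2 * d^1
  state 1001: A-exp=+0, loops=1, term = A^0 * d^0
  state 1010: A-exp=-4, loops=3, term = A^-4 * d^2
  state 1011: A-exp=-2, loops=2, term = A^-2 * d^1
  state 1100: A-exp=+0, loops=1, term = A^0 * d^0
  state 1101: A-exp=+2, loops=2, term = A^2 * d^1
  state 1110: A-exp=-2, loops=2, term = A^-2 * d^1
  state 1111: A-exp=+0, loops=1, term = A^0 * d^0
Collect the terms by A-exponent (count of states per loop number):
Powers of d = -A^2 - A^-2: d^2 = A^4 + 2 + A^-4.
  A^4 * (d^2) = A^8 + 2*A^4 + 1
  A^2 * (4*d) = -4*A^4 - 4
  A^0 * (5 + d^2) = A^4 + 7 + A^-4
  A^-2 * (4*d) = -4 - 4*A^-4
  A^-4 * (d^2) = 1 + 2*A^-4 + A^-8
Summing the groups: <K> = A^8 - A^4 + 1 - A^-4 + A^-8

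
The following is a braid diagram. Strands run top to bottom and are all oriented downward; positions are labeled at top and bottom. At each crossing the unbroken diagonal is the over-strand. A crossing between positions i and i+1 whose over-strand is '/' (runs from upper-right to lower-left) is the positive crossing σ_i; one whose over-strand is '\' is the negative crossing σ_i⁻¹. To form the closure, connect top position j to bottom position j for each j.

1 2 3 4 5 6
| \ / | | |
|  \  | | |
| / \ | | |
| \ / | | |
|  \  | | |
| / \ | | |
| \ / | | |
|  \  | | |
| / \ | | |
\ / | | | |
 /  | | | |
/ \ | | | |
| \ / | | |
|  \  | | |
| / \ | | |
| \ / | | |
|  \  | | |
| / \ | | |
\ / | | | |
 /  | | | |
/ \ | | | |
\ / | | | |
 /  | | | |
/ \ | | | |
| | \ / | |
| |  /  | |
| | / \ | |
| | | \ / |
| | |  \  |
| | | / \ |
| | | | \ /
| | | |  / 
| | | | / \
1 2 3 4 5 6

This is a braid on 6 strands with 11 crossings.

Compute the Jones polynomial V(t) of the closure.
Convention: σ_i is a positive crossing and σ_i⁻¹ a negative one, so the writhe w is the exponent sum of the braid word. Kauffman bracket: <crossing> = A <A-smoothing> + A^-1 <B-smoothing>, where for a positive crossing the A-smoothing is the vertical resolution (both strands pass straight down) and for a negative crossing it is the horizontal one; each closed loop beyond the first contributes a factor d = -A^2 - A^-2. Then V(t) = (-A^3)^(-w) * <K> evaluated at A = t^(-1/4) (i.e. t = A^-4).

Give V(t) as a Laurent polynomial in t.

-t^2 + 2*t - 3 + 5*t^-1 - 4*t^-2 + 5*t^-3 - 4*t^-4 + 2*t^-5 - t^-6

Derivation:
Reading the diagram top to bottom ('/'-over between positions i,i+1 = s_i, '\'-over = s_i^-1): braid word = s2^-1 s2^-1 s2^-1 s1 s2^-1 s2^-1 s1 s1 s3 s4^-1 s5.
The presented braid s2^-1 s2^-1 s2^-1 s1 s2^-1 s2^-1 s1 s1 s3 s4^-1 s5 on 6 strands reduces by inverse Markov moves (closure unchanged at each step):
  Destabilize: the word has the form β·s5 where s5 occurs only as the final letter (β ∈ B_5); drop it and the last strand → 5 strands.
  Destabilize: the word has the form β·s4^-1 where s4^-1 occurs only as the final letter (β ∈ B_4); drop it and the last strand → 4 strands.
  Destabilize: the word has the form β·s3 where s3 occurs only as the final letter (β ∈ B_3); drop it and the last strand → 3 strands.
Reduced to β = s2^-1 s2^-1 s2^-1 s1 s2^-1 s2^-1 s1 s1 on 3 strands, 8 crossings.
Compute on β:
Braid: s2^-1 s2^-1 s2^-1 s1 s2^-1 s2^-1 s1 s1 on 3 strands, 8 crossings.
Writhe w = (#positive) - (#negative) = 3 - 5 = -2.
Computing the Kauffman bracket via state sum. There are 2^8 = 256 states.
Smooth each crossing (0=||, 1=⌣⌢); contribution A^(Σ sign_k(1-2s_k)) * d^(L-1).
Tabulate the states by total A-exponent and number of loops L (A-exp: L × count):
  A^8: L=6 ×1
  A^6: L=5 ×8
  A^4: L=4 ×27, L=6 ×1
  A^2: L=3 ×50, L=5 ×6
  A^0: L=2 ×53, L=4 ×17
  A^-2: L=1 ×27, L=3 ×28, L=5 ×1
  A^-4: L=2 ×24, L=4 ×4
  A^-6: L=3 ×8
  A^-8: L=4 ×1
Each group contributes A^e * Σ count * d^(L-1):
Powers of d = -A^2 - A^-2: d^2 = A^4 + 2 + A^-4; d^3 = -A^6 - 3*A^2 - 3*A^-2 - A^-6; d^4 = A^8 + 4*A^4 + 6 + 4*A^-4 + A^-8; d^5 = -A^10 - 5*A^6 - 10*A^2 - 10*A^-2 - 5*A^-6 - A^-10.
  A^8 * (d^5) = -A^18 - 5*A^14 - 10*A^10 - 10*A^6 - 5*A^2 - A^-2
  A^6 * (8*d^4) = 8*A^14 + 32*A^10 + 48*A^6 + 32*A^2 + 8*A^-2
  A^4 * (27*d^3 + d^5) = -A^14 - 32*A^10 - 91*A^6 - 91*A^2 - 32*A^-2 - A^-6
  A^2 * (50*d^2 + 6*d^4) = 6*A^10 + 74*A^6 + 136*A^2 + 74*A^-2 + 6*A^-6
  A^0 * (53*d + 17*d^3) = -17*A^6 - 104*A^2 - 104*A^-2 - 17*A^-6
  A^-2 * (27 + 28*d^2 + d^4) = A^6 + 32*A^2 + 89*A^-2 + 32*A^-6 + A^-10
  A^-4 * (24*d + 4*d^3) = -4*A^2 - 36*A^-2 - 36*A^-6 - 4*A^-10
  A^-6 * (8*d^2) = 8*A^-2 + 16*A^-6 + 8*A^-10
  A^-8 * (d^3) = -A^-2 - 3*A^-6 - 3*A^-10 - A^-14
Summing the groups: <K> = -A^18 + 2*A^14 - 4*A^10 + 5*A^6 - 4*A^2 + 5*A^-2 - 3*A^-6 + 2*A^-10 - A^-14
Normalise by the writhe: (-A^3)^(-w) = (-A^3)^(2) = A^6, so f(A) = A^6 * <K> = -A^24 + 2*A^20 - 4*A^16 + 5*A^12 - 4*A^8 + 5*A^4 - 3 + 2*A^-4 - A^-8.
Substitute A = t^(-1/4), i.e. A^e → t^(-e/4): V(t) = -t^2 + 2*t - 3 + 5*t^-1 - 4*t^-2 + 5*t^-3 - 4*t^-4 + 2*t^-5 - t^-6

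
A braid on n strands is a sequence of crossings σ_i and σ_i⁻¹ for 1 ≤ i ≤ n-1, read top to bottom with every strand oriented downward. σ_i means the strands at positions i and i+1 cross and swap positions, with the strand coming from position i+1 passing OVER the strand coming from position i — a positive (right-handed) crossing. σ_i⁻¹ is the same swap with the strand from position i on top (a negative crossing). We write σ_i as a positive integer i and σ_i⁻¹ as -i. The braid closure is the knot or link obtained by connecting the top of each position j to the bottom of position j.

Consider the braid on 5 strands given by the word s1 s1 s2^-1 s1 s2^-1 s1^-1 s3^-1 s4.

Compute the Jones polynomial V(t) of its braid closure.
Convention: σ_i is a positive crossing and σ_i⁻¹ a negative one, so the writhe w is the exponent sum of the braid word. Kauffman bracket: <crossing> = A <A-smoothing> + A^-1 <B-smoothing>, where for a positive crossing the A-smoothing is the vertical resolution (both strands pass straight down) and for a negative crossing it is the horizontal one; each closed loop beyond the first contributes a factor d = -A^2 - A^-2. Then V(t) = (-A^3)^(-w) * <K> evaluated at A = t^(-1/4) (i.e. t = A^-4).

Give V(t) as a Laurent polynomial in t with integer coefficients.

The presented braid s1 s1 s2^-1 s1 s2^-1 s1^-1 s3^-1 s4 on 5 strands reduces by inverse Markov moves (closure unchanged at each step):
  Destabilize: the word has the form β·s4 where s4 occurs only as the final letter (β ∈ B_4); drop it and the last strand → 4 strands.
  Destabilize: the word has the form β·s3^-1 where s3^-1 occurs only as the final letter (β ∈ B_3); drop it and the last strand → 3 strands.
  Deconjugate: the word is γ·β·γ⁻¹ with γ = s1 (prefix) and γ⁻¹ = s1^-1 (suffix); strip both.
Reduced to β = s1 s2^-1 s1 s2^-1 on 3 strands, 4 crossings.
Compute on β:
Braid: s1 s2^-1 s1 s2^-1 on 3 strands, 4 crossings.
Writhe w = (#positive) - (#negative) = 2 - 2 = 0.
State-sum expansion of <K>. There are 2^4 = 16 states.
Each crossing splits two ways (0=vertical, 1=horizontal). The state's weight is A^(#A-smoothings - #B-smoothings) * d^(loops - 1).
  state 0000: A-exp=+0, loops=3, term = A^0 * d^2
  state 0001: A-exp=+2, loops=2, term = A^2 * d^1
  state 0010: A-exp=-2, loops=2, term = A^-2 * d^1
  state 0011: A-exp=+0, loops=1, term = A^0 * d^0
  state 0100: A-exp=+2, loops=2, term = A^2 * d^1
  state 0101: A-exp=+4, loops=3, term = A^4 * d^2
  state 0110: A-exp=+0, loops=1, term = A^0 * d^0
  state 0111: A-exp=+2, loops=2, term = A^2 * d^1
  state 1000: A-exp=-2, loops=2, term = A^-2 * d^1
  state 1001: A-exp=+0, loops=1, term = A^0 * d^0
  state 1010: A-exp=-4, loops=3, term = A^-4 * d^2
  state 1011: A-exp=-2, loops=2, term = A^-2 * d^1
  state 1100: A-exp=+0, loops=1, term = A^0 * d^0
  state 1101: A-exp=+2, loops=2, term = A^2 * d^1
  state 1110: A-exp=-2, loops=2, term = A^-2 * d^1
  state 1111: A-exp=+0, loops=1, term = A^0 * d^0
Collect the terms by A-exponent (count of states per loop number):
Powers of d = -A^2 - A^-2: d^2 = A^4 + 2 + A^-4.
  A^4 * (d^2) = A^8 + 2*A^4 + 1
  A^2 * (4*d) = -4*A^4 - 4
  A^0 * (5 + d^2) = A^4 + 7 + A^-4
  A^-2 * (4*d) = -4 - 4*A^-4
  A^-4 * (d^2) = 1 + 2*A^-4 + A^-8
Summing the groups: <K> = A^8 - A^4 + 1 - A^-4 + A^-8
Normalise by the writhe: (-A^3)^(-w) = (-A^3)^(0) = 1, so f(A) = 1 * <K> = A^8 - A^4 + 1 - A^-4 + A^-8.
Substitute A = t^(-1/4), i.e. A^e → t^(-e/4): V(t) = t^2 - t + 1 - t^-1 + t^-2

Answer: t^2 - t + 1 - t^-1 + t^-2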